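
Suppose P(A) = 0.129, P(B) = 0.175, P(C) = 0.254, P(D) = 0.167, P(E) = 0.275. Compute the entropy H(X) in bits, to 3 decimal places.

H = −Σ pᵢ log₂ pᵢ.
−0.129·log₂(0.129) = 0.3811
−0.175·log₂(0.175) = 0.4401
−0.254·log₂(0.254) = 0.5022
−0.167·log₂(0.167) = 0.4312
−0.275·log₂(0.275) = 0.5122
Sum ≈ 2.2668 → 2.267 bits.

2.267 bits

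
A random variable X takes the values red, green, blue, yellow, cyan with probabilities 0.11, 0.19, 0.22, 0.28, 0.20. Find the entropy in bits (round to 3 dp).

H = −Σ pᵢ log₂ pᵢ.
−0.11·log₂(0.11) = 0.3503
−0.19·log₂(0.19) = 0.4552
−0.22·log₂(0.22) = 0.4806
−0.28·log₂(0.28) = 0.5142
−0.20·log₂(0.20) = 0.4644
Sum ≈ 2.2647 → 2.265 bits.

2.265 bits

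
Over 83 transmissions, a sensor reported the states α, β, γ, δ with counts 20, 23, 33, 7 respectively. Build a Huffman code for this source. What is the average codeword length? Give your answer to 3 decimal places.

Probabilities are the counts divided by 83.
Repeatedly combine the two least-probable nodes; the expected code length is the sum of the merged weights.
merge 7/83 + 20/83 → 27/83
merge 23/83 + 27/83 → 50/83
merge 33/83 + 50/83 → 1
L = 27/83 + 50/83 + 1 = 160/83 ≈ 1.928 bits/symbol.

1.928 bits/symbol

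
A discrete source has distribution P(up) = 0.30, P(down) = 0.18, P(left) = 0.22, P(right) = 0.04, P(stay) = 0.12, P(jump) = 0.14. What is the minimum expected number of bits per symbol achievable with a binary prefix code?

Repeatedly combine the two least-probable nodes; the expected code length is the sum of the merged weights.
merge 1/25 + 3/25 → 4/25
merge 7/50 + 4/25 → 3/10
merge 9/50 + 11/50 → 2/5
merge 3/10 + 3/10 → 3/5
merge 2/5 + 3/5 → 1
L = 4/25 + 3/10 + 2/5 + 3/5 + 1 = 123/50 = 2.46 bits/symbol.

2.46 bits/symbol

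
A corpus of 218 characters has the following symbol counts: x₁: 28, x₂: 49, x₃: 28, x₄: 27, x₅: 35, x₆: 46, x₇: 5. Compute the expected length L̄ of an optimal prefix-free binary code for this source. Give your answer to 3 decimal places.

Probabilities are the counts divided by 218.
Repeatedly combine the two least-probable nodes; the expected code length is the sum of the merged weights.
merge 5/218 + 27/218 → 16/109
merge 14/109 + 14/109 → 28/109
merge 16/109 + 35/218 → 67/218
merge 23/109 + 49/218 → 95/218
merge 28/109 + 67/218 → 123/218
merge 95/218 + 123/218 → 1
L = 16/109 + 28/109 + 67/218 + 95/218 + 123/218 + 1 = 591/218 ≈ 2.711 bits/symbol.

2.711 bits/symbol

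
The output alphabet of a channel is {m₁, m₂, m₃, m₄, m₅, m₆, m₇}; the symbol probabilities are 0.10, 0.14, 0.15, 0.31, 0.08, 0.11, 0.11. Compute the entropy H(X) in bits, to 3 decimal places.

2.656 bits

H = −Σ pᵢ log₂ pᵢ.
−0.10·log₂(0.10) = 0.3322
−0.14·log₂(0.14) = 0.3971
−0.15·log₂(0.15) = 0.4105
−0.31·log₂(0.31) = 0.5238
−0.08·log₂(0.08) = 0.2915
−0.11·log₂(0.11) = 0.3503
−0.11·log₂(0.11) = 0.3503
Sum ≈ 2.6557 → 2.656 bits.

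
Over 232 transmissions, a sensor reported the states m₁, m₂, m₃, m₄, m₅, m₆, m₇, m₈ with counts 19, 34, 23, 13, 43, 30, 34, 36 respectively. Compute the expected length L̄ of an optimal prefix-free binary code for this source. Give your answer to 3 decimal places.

2.953 bits/symbol

Probabilities are the counts divided by 232.
Repeatedly combine the two least-probable nodes; the expected code length is the sum of the merged weights.
merge 13/232 + 19/232 → 4/29
merge 23/232 + 15/116 → 53/232
merge 4/29 + 17/116 → 33/116
merge 17/116 + 9/58 → 35/116
merge 43/232 + 53/232 → 12/29
merge 33/116 + 35/116 → 17/29
merge 12/29 + 17/29 → 1
L = 4/29 + 53/232 + 33/116 + 35/116 + 12/29 + 17/29 + 1 = 685/232 ≈ 2.953 bits/symbol.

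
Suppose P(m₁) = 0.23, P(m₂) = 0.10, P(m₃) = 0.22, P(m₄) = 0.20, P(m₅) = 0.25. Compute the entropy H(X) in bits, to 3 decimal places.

H = −Σ pᵢ log₂ pᵢ.
−0.23·log₂(0.23) = 0.4877
−0.10·log₂(0.10) = 0.3322
−0.22·log₂(0.22) = 0.4806
−0.20·log₂(0.20) = 0.4644
−0.25·log₂(0.25) = 0.5000
Sum ≈ 2.2648 → 2.265 bits.

2.265 bits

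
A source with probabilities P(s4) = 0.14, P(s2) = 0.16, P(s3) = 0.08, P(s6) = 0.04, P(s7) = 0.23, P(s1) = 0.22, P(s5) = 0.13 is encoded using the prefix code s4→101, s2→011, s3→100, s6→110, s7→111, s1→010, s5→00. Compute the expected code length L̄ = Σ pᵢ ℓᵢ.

L̄ = Σ pᵢ·ℓᵢ = 0.14·3 + 0.16·3 + 0.08·3 + 0.04·3 + 0.23·3 + 0.22·3 + 0.13·2 = 2.87 bits/symbol.

2.87 bits/symbol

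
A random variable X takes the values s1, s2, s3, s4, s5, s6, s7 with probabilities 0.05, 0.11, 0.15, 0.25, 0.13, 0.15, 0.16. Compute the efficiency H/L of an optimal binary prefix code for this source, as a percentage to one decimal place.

Entropy H = −Σ p log₂ p ≈ 2.6931 bits.
Huffman merges: 1/20+11/100→4/25; 13/100+3/20→7/25; 3/20+4/25→31/100; 4/25+1/4→41/100; 7/25+31/100→59/100; 41/100+59/100→1. L = 11/4 ≈ 2.7500.
Efficiency = H/L = 2.6931/2.7500 = 97.9%.

97.9%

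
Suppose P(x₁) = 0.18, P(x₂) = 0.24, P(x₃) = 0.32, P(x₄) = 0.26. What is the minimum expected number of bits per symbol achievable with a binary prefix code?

Repeatedly combine the two least-probable nodes; the expected code length is the sum of the merged weights.
merge 9/50 + 6/25 → 21/50
merge 13/50 + 8/25 → 29/50
merge 21/50 + 29/50 → 1
L = 21/50 + 29/50 + 1 = 2 bits/symbol.

2 bits/symbol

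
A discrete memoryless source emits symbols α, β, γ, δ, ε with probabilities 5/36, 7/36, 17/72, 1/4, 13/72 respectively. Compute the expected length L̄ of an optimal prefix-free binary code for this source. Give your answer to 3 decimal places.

Repeatedly combine the two least-probable nodes; the expected code length is the sum of the merged weights.
merge 5/36 + 13/72 → 23/72
merge 7/36 + 17/72 → 31/72
merge 1/4 + 23/72 → 41/72
merge 31/72 + 41/72 → 1
L = 23/72 + 31/72 + 41/72 + 1 = 167/72 ≈ 2.319 bits/symbol.

2.319 bits/symbol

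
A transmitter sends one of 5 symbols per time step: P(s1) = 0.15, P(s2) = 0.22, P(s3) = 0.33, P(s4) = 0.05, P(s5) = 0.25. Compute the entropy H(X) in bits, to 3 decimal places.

2.135 bits

H = −Σ pᵢ log₂ pᵢ.
−0.15·log₂(0.15) = 0.4105
−0.22·log₂(0.22) = 0.4806
−0.33·log₂(0.33) = 0.5278
−0.05·log₂(0.05) = 0.2161
−0.25·log₂(0.25) = 0.5000
Sum ≈ 2.1350 → 2.135 bits.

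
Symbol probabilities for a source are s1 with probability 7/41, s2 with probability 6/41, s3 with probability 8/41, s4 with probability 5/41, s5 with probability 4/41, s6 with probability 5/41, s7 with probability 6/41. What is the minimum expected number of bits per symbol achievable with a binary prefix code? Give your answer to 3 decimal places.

2.805 bits/symbol

Repeatedly combine the two least-probable nodes; the expected code length is the sum of the merged weights.
merge 4/41 + 5/41 → 9/41
merge 5/41 + 6/41 → 11/41
merge 6/41 + 7/41 → 13/41
merge 8/41 + 9/41 → 17/41
merge 11/41 + 13/41 → 24/41
merge 17/41 + 24/41 → 1
L = 9/41 + 11/41 + 13/41 + 17/41 + 24/41 + 1 = 115/41 ≈ 2.805 bits/symbol.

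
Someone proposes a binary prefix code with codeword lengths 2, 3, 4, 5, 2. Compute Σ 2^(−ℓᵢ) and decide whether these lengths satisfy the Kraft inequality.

With common denominator 2^5 = 32: Σ 2^(−ℓᵢ) = 8/32 + 4/32 + 2/32 + 1/32 + 8/32 = 23/32 = 0.71875.
Kraft's inequality requires Σ ≤ 1; here Σ = 0.71875 ≤ 1, so such a prefix code exists.

0.71875; yes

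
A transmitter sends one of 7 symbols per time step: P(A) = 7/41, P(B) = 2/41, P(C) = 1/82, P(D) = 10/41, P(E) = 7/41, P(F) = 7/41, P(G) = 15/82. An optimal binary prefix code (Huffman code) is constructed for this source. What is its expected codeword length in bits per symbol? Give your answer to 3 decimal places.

Repeatedly combine the two least-probable nodes; the expected code length is the sum of the merged weights.
merge 1/82 + 2/41 → 5/82
merge 5/82 + 7/41 → 19/82
merge 7/41 + 7/41 → 14/41
merge 15/82 + 19/82 → 17/41
merge 10/41 + 14/41 → 24/41
merge 17/41 + 24/41 → 1
L = 5/82 + 19/82 + 14/41 + 17/41 + 24/41 + 1 = 108/41 ≈ 2.634 bits/symbol.

2.634 bits/symbol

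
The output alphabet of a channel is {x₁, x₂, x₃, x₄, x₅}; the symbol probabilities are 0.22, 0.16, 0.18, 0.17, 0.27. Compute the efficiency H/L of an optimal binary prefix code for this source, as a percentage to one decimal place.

98.4%

Entropy H = −Σ p log₂ p ≈ 2.2935 bits.
Huffman merges: 4/25+17/100→33/100; 9/50+11/50→2/5; 27/100+33/100→3/5; 2/5+3/5→1. L = 233/100 ≈ 2.3300.
Efficiency = H/L = 2.2935/2.3300 = 98.4%.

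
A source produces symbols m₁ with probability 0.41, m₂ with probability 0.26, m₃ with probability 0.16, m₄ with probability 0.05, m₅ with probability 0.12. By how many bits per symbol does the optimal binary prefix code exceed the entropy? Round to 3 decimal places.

0.051 bits

Entropy H = −Σ p log₂ p ≈ 2.0389 bits.
Huffman merges: 1/20+3/25→17/100; 4/25+17/100→33/100; 13/50+33/100→59/100; 41/100+59/100→1. L = 209/100 ≈ 2.0900.
L − H = 2.0900 − 2.0389 = 0.051 bits.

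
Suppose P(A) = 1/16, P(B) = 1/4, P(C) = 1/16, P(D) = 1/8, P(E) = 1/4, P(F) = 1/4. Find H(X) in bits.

2.375 bits

Each probability is a power of 1/2, so log₂(1/p) is an integer.
H = Σ p·log₂(1/p) = 1/16·4 + 1/4·2 + 1/16·4 + 1/8·3 + 1/4·2 + 1/4·2 = 2.375 bits.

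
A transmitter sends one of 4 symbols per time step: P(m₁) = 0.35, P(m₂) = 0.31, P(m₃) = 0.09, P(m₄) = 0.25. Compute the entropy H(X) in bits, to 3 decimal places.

H = −Σ pᵢ log₂ pᵢ.
−0.35·log₂(0.35) = 0.5301
−0.31·log₂(0.31) = 0.5238
−0.09·log₂(0.09) = 0.3127
−0.25·log₂(0.25) = 0.5000
Sum ≈ 1.8665 → 1.867 bits.

1.867 bits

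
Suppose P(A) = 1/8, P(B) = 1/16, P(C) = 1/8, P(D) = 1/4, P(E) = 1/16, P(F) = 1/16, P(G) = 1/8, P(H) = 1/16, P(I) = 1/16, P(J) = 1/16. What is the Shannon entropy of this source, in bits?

3.125 bits

Each probability is a power of 1/2, so log₂(1/p) is an integer.
H = Σ p·log₂(1/p) = 1/8·3 + 1/16·4 + 1/8·3 + 1/4·2 + 1/16·4 + 1/16·4 + 1/8·3 + 1/16·4 + 1/16·4 + 1/16·4 = 3.125 bits.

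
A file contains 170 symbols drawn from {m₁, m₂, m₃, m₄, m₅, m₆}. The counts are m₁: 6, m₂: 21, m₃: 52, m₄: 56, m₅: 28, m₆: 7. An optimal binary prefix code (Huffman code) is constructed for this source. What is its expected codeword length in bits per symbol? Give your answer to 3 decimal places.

Probabilities are the counts divided by 170.
Repeatedly combine the two least-probable nodes; the expected code length is the sum of the merged weights.
merge 3/85 + 7/170 → 13/170
merge 13/170 + 21/170 → 1/5
merge 14/85 + 1/5 → 31/85
merge 26/85 + 28/85 → 54/85
merge 31/85 + 54/85 → 1
L = 13/170 + 1/5 + 31/85 + 54/85 + 1 = 387/170 ≈ 2.276 bits/symbol.

2.276 bits/symbol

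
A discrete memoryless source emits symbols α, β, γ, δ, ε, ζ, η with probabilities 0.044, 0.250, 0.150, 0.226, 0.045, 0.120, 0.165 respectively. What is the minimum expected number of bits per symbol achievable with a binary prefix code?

Repeatedly combine the two least-probable nodes; the expected code length is the sum of the merged weights.
merge 11/250 + 9/200 → 89/1000
merge 89/1000 + 3/25 → 209/1000
merge 3/20 + 33/200 → 63/200
merge 209/1000 + 113/500 → 87/200
merge 1/4 + 63/200 → 113/200
merge 87/200 + 113/200 → 1
L = 89/1000 + 209/1000 + 63/200 + 87/200 + 113/200 + 1 = 2613/1000 = 2.613 bits/symbol.

2.613 bits/symbol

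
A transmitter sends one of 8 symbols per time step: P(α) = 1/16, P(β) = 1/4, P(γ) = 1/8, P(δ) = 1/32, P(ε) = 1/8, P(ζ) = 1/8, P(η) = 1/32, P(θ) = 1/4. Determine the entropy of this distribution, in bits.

2.6875 bits

Each probability is a power of 1/2, so log₂(1/p) is an integer.
H = Σ p·log₂(1/p) = 1/16·4 + 1/4·2 + 1/8·3 + 1/32·5 + 1/8·3 + 1/8·3 + 1/32·5 + 1/4·2 = 2.6875 bits.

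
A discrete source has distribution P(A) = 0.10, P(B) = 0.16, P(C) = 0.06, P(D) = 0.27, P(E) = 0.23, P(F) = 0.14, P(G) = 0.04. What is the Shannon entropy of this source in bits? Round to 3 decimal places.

2.579 bits

H = −Σ pᵢ log₂ pᵢ.
−0.10·log₂(0.10) = 0.3322
−0.16·log₂(0.16) = 0.4230
−0.06·log₂(0.06) = 0.2435
−0.27·log₂(0.27) = 0.5100
−0.23·log₂(0.23) = 0.4877
−0.14·log₂(0.14) = 0.3971
−0.04·log₂(0.04) = 0.1858
Sum ≈ 2.5793 → 2.579 bits.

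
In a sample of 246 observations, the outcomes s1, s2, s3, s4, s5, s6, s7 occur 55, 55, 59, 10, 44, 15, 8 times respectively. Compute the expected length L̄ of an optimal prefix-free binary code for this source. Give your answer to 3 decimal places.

Probabilities are the counts divided by 246.
Repeatedly combine the two least-probable nodes; the expected code length is the sum of the merged weights.
merge 4/123 + 5/123 → 3/41
merge 5/82 + 3/41 → 11/82
merge 11/82 + 22/123 → 77/246
merge 55/246 + 55/246 → 55/123
merge 59/246 + 77/246 → 68/123
merge 55/123 + 68/123 → 1
L = 3/41 + 11/82 + 77/246 + 55/123 + 68/123 + 1 = 310/123 ≈ 2.520 bits/symbol.

2.520 bits/symbol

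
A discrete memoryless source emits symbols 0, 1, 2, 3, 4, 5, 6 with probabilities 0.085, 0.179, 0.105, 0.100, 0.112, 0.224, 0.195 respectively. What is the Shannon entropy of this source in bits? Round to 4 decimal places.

H = −Σ pᵢ log₂ pᵢ.
−0.085·log₂(0.085) = 0.3023
−0.179·log₂(0.179) = 0.4443
−0.105·log₂(0.105) = 0.3414
−0.100·log₂(0.100) = 0.3322
−0.112·log₂(0.112) = 0.3537
−0.224·log₂(0.224) = 0.4835
−0.195·log₂(0.195) = 0.4599
Sum ≈ 2.7173 → 2.7173 bits.

2.7173 bits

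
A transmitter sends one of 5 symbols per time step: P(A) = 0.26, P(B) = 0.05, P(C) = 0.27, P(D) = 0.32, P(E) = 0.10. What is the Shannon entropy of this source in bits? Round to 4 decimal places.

H = −Σ pᵢ log₂ pᵢ.
−0.26·log₂(0.26) = 0.5053
−0.05·log₂(0.05) = 0.2161
−0.27·log₂(0.27) = 0.5100
−0.32·log₂(0.32) = 0.5260
−0.10·log₂(0.10) = 0.3322
Sum ≈ 2.0896 → 2.0896 bits.

2.0896 bits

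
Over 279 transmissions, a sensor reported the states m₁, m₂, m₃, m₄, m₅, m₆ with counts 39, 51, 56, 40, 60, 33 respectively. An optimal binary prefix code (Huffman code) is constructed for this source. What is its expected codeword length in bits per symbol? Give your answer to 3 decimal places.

2.584 bits/symbol

Probabilities are the counts divided by 279.
Repeatedly combine the two least-probable nodes; the expected code length is the sum of the merged weights.
merge 11/93 + 13/93 → 8/31
merge 40/279 + 17/93 → 91/279
merge 56/279 + 20/93 → 116/279
merge 8/31 + 91/279 → 163/279
merge 116/279 + 163/279 → 1
L = 8/31 + 91/279 + 116/279 + 163/279 + 1 = 721/279 ≈ 2.584 bits/symbol.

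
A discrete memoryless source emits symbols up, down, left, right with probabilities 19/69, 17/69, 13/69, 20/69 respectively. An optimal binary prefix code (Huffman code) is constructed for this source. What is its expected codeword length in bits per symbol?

2 bits/symbol

Repeatedly combine the two least-probable nodes; the expected code length is the sum of the merged weights.
merge 13/69 + 17/69 → 10/23
merge 19/69 + 20/69 → 13/23
merge 10/23 + 13/23 → 1
L = 10/23 + 13/23 + 1 = 2 bits/symbol.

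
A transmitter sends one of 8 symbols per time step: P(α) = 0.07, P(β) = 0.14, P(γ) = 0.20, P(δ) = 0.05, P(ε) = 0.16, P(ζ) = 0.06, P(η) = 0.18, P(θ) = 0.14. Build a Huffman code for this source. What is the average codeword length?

2.91 bits/symbol

Repeatedly combine the two least-probable nodes; the expected code length is the sum of the merged weights.
merge 1/20 + 3/50 → 11/100
merge 7/100 + 11/100 → 9/50
merge 7/50 + 7/50 → 7/25
merge 4/25 + 9/50 → 17/50
merge 9/50 + 1/5 → 19/50
merge 7/25 + 17/50 → 31/50
merge 19/50 + 31/50 → 1
L = 11/100 + 9/50 + 7/25 + 17/50 + 19/50 + 31/50 + 1 = 291/100 = 2.91 bits/symbol.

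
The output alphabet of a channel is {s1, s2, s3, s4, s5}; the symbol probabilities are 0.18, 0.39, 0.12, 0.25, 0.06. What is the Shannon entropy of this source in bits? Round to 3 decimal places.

H = −Σ pᵢ log₂ pᵢ.
−0.18·log₂(0.18) = 0.4453
−0.39·log₂(0.39) = 0.5298
−0.12·log₂(0.12) = 0.3671
−0.25·log₂(0.25) = 0.5000
−0.06·log₂(0.06) = 0.2435
Sum ≈ 2.0857 → 2.086 bits.

2.086 bits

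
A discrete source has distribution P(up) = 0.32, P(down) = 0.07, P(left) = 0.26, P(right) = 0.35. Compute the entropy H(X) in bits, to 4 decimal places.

1.8300 bits

H = −Σ pᵢ log₂ pᵢ.
−0.32·log₂(0.32) = 0.5260
−0.07·log₂(0.07) = 0.2686
−0.26·log₂(0.26) = 0.5053
−0.35·log₂(0.35) = 0.5301
Sum ≈ 1.8300 → 1.8300 bits.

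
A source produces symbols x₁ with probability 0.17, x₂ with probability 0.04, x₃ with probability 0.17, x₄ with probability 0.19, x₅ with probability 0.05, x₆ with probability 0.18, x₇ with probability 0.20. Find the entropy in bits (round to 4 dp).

2.6359 bits

H = −Σ pᵢ log₂ pᵢ.
−0.17·log₂(0.17) = 0.4346
−0.04·log₂(0.04) = 0.1858
−0.17·log₂(0.17) = 0.4346
−0.19·log₂(0.19) = 0.4552
−0.05·log₂(0.05) = 0.2161
−0.18·log₂(0.18) = 0.4453
−0.20·log₂(0.20) = 0.4644
Sum ≈ 2.6359 → 2.6359 bits.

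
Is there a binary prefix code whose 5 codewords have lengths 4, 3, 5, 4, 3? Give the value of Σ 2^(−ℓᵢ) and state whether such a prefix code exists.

0.40625; yes

With common denominator 2^5 = 32: Σ 2^(−ℓᵢ) = 2/32 + 4/32 + 1/32 + 2/32 + 4/32 = 13/32 = 0.40625.
Kraft's inequality requires Σ ≤ 1; here Σ = 0.40625 ≤ 1, so such a prefix code exists.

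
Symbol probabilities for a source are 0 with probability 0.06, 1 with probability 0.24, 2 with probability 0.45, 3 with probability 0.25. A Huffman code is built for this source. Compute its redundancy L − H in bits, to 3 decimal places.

0.094 bits

Entropy H = −Σ p log₂ p ≈ 1.7561 bits.
Huffman merges: 3/50+6/25→3/10; 1/4+3/10→11/20; 9/20+11/20→1. L = 37/20 ≈ 1.8500.
L − H = 1.8500 − 1.7561 = 0.094 bits.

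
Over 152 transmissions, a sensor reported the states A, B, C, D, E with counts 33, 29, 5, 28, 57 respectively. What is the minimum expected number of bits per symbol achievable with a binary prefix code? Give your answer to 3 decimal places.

2.217 bits/symbol

Probabilities are the counts divided by 152.
Repeatedly combine the two least-probable nodes; the expected code length is the sum of the merged weights.
merge 5/152 + 7/38 → 33/152
merge 29/152 + 33/152 → 31/76
merge 33/152 + 3/8 → 45/76
merge 31/76 + 45/76 → 1
L = 33/152 + 31/76 + 45/76 + 1 = 337/152 ≈ 2.217 bits/symbol.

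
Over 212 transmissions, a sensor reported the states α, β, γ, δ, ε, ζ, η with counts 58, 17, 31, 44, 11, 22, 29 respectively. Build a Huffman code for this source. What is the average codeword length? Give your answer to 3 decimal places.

2.651 bits/symbol

Probabilities are the counts divided by 212.
Repeatedly combine the two least-probable nodes; the expected code length is the sum of the merged weights.
merge 11/212 + 17/212 → 7/53
merge 11/106 + 7/53 → 25/106
merge 29/212 + 31/212 → 15/53
merge 11/53 + 25/106 → 47/106
merge 29/106 + 15/53 → 59/106
merge 47/106 + 59/106 → 1
L = 7/53 + 25/106 + 15/53 + 47/106 + 59/106 + 1 = 281/106 ≈ 2.651 bits/symbol.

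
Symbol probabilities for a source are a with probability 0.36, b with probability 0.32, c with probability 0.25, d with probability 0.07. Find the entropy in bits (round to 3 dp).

H = −Σ pᵢ log₂ pᵢ.
−0.36·log₂(0.36) = 0.5306
−0.32·log₂(0.32) = 0.5260
−0.25·log₂(0.25) = 0.5000
−0.07·log₂(0.07) = 0.2686
Sum ≈ 1.8252 → 1.825 bits.

1.825 bits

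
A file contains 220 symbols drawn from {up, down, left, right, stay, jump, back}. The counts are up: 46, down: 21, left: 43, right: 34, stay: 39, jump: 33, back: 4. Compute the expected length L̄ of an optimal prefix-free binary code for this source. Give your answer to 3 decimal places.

2.709 bits/symbol

Probabilities are the counts divided by 220.
Repeatedly combine the two least-probable nodes; the expected code length is the sum of the merged weights.
merge 1/55 + 21/220 → 5/44
merge 5/44 + 3/20 → 29/110
merge 17/110 + 39/220 → 73/220
merge 43/220 + 23/110 → 89/220
merge 29/110 + 73/220 → 131/220
merge 89/220 + 131/220 → 1
L = 5/44 + 29/110 + 73/220 + 89/220 + 131/220 + 1 = 149/55 ≈ 2.709 bits/symbol.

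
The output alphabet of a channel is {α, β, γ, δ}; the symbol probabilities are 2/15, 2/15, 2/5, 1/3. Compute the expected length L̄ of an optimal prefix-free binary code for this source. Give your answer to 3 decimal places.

1.867 bits/symbol

Repeatedly combine the two least-probable nodes; the expected code length is the sum of the merged weights.
merge 2/15 + 2/15 → 4/15
merge 4/15 + 1/3 → 3/5
merge 2/5 + 3/5 → 1
L = 4/15 + 3/5 + 1 = 28/15 ≈ 1.867 bits/symbol.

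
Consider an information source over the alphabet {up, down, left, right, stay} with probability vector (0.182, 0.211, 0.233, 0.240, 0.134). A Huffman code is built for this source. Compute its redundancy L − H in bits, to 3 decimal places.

Entropy H = −Σ p log₂ p ≈ 2.2933 bits.
Huffman merges: 67/500+91/500→79/250; 211/1000+233/1000→111/250; 6/25+79/250→139/250; 111/250+139/250→1. L = 579/250 ≈ 2.3160.
L − H = 2.3160 − 2.2933 = 0.023 bits.

0.023 bits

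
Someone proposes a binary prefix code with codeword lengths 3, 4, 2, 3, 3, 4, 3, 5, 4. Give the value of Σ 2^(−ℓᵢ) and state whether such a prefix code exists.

With common denominator 2^5 = 32: Σ 2^(−ℓᵢ) = 4/32 + 2/32 + 8/32 + 4/32 + 4/32 + 2/32 + 4/32 + 1/32 + 2/32 = 31/32 = 0.96875.
Kraft's inequality requires Σ ≤ 1; here Σ = 0.96875 ≤ 1, so such a prefix code exists.

0.96875; yes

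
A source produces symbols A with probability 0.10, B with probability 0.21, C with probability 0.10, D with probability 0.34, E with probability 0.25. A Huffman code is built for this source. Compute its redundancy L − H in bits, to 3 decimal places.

Entropy H = −Σ p log₂ p ≈ 2.1664 bits.
Huffman merges: 1/10+1/10→1/5; 1/5+21/100→41/100; 1/4+17/50→59/100; 41/100+59/100→1. L = 11/5 ≈ 2.2000.
L − H = 2.2000 − 2.1664 = 0.034 bits.

0.034 bits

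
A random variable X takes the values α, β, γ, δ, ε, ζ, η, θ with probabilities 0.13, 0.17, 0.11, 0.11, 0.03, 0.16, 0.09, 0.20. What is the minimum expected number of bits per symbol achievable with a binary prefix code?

Repeatedly combine the two least-probable nodes; the expected code length is the sum of the merged weights.
merge 3/100 + 9/100 → 3/25
merge 11/100 + 11/100 → 11/50
merge 3/25 + 13/100 → 1/4
merge 4/25 + 17/100 → 33/100
merge 1/5 + 11/50 → 21/50
merge 1/4 + 33/100 → 29/50
merge 21/50 + 29/50 → 1
L = 3/25 + 11/50 + 1/4 + 33/100 + 21/50 + 29/50 + 1 = 73/25 = 2.92 bits/symbol.

2.92 bits/symbol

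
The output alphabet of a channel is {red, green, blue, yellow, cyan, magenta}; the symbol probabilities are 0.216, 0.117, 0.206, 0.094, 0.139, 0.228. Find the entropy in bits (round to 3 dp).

2.512 bits

H = −Σ pᵢ log₂ pᵢ.
−0.216·log₂(0.216) = 0.4776
−0.117·log₂(0.117) = 0.3622
−0.206·log₂(0.206) = 0.4695
−0.094·log₂(0.094) = 0.3207
−0.139·log₂(0.139) = 0.3957
−0.228·log₂(0.228) = 0.4863
Sum ≈ 2.5119 → 2.512 bits.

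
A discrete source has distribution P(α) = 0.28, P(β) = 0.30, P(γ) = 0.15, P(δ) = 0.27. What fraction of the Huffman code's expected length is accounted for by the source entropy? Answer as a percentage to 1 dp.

Entropy H = −Σ p log₂ p ≈ 1.9559 bits.
Huffman merges: 3/20+27/100→21/50; 7/25+3/10→29/50; 21/50+29/50→1. L = 2 ≈ 2.0000.
Efficiency = H/L = 1.9559/2.0000 = 97.8%.

97.8%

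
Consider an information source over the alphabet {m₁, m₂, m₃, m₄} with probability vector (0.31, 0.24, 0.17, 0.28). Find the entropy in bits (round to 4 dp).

1.9667 bits

H = −Σ pᵢ log₂ pᵢ.
−0.31·log₂(0.31) = 0.5238
−0.24·log₂(0.24) = 0.4941
−0.17·log₂(0.17) = 0.4346
−0.28·log₂(0.28) = 0.5142
Sum ≈ 1.9667 → 1.9667 bits.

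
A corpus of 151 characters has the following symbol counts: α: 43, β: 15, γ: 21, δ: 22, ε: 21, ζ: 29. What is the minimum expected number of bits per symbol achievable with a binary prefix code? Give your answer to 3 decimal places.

Probabilities are the counts divided by 151.
Repeatedly combine the two least-probable nodes; the expected code length is the sum of the merged weights.
merge 15/151 + 21/151 → 36/151
merge 21/151 + 22/151 → 43/151
merge 29/151 + 36/151 → 65/151
merge 43/151 + 43/151 → 86/151
merge 65/151 + 86/151 → 1
L = 36/151 + 43/151 + 65/151 + 86/151 + 1 = 381/151 ≈ 2.523 bits/symbol.

2.523 bits/symbol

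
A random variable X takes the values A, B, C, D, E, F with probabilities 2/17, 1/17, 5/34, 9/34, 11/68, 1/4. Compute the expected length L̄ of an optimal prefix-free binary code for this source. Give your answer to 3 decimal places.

Repeatedly combine the two least-probable nodes; the expected code length is the sum of the merged weights.
merge 1/17 + 2/17 → 3/17
merge 5/34 + 11/68 → 21/68
merge 3/17 + 1/4 → 29/68
merge 9/34 + 21/68 → 39/68
merge 29/68 + 39/68 → 1
L = 3/17 + 21/68 + 29/68 + 39/68 + 1 = 169/68 ≈ 2.485 bits/symbol.

2.485 bits/symbol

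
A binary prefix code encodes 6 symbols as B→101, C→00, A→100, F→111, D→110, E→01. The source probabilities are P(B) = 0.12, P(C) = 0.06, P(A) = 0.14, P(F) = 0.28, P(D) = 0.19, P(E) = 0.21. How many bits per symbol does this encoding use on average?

2.73 bits/symbol

L̄ = Σ pᵢ·ℓᵢ = 0.12·3 + 0.06·2 + 0.14·3 + 0.28·3 + 0.19·3 + 0.21·2 = 2.73 bits/symbol.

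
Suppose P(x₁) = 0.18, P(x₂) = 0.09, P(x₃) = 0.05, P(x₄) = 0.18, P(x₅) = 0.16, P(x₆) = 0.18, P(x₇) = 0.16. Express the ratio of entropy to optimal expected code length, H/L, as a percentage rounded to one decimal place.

Entropy H = −Σ p log₂ p ≈ 2.7107 bits.
Huffman merges: 1/20+9/100→7/50; 7/50+4/25→3/10; 4/25+9/50→17/50; 9/50+9/50→9/25; 3/10+17/50→16/25; 9/25+16/25→1. L = 139/50 ≈ 2.7800.
Efficiency = H/L = 2.7107/2.7800 = 97.5%.

97.5%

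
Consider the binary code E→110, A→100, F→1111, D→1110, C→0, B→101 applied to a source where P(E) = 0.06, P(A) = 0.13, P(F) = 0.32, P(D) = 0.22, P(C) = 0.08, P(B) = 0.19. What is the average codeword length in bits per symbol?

L̄ = Σ pᵢ·ℓᵢ = 0.06·3 + 0.13·3 + 0.32·4 + 0.22·4 + 0.08·1 + 0.19·3 = 3.38 bits/symbol.

3.38 bits/symbol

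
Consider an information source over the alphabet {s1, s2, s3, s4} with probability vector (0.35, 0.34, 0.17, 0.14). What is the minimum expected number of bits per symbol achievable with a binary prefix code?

Repeatedly combine the two least-probable nodes; the expected code length is the sum of the merged weights.
merge 7/50 + 17/100 → 31/100
merge 31/100 + 17/50 → 13/20
merge 7/20 + 13/20 → 1
L = 31/100 + 13/20 + 1 = 49/25 = 1.96 bits/symbol.

1.96 bits/symbol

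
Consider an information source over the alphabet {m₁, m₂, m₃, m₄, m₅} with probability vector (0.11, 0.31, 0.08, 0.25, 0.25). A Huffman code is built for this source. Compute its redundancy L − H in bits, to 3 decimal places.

Entropy H = −Σ p log₂ p ≈ 2.1656 bits.
Huffman merges: 2/25+11/100→19/100; 19/100+1/4→11/25; 1/4+31/100→14/25; 11/25+14/25→1. L = 219/100 ≈ 2.1900.
L − H = 2.1900 − 2.1656 = 0.024 bits.

0.024 bits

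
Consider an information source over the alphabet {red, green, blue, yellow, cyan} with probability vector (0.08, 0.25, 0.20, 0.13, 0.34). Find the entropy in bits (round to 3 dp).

2.168 bits

H = −Σ pᵢ log₂ pᵢ.
−0.08·log₂(0.08) = 0.2915
−0.25·log₂(0.25) = 0.5000
−0.20·log₂(0.20) = 0.4644
−0.13·log₂(0.13) = 0.3826
−0.34·log₂(0.34) = 0.5292
Sum ≈ 2.1677 → 2.168 bits.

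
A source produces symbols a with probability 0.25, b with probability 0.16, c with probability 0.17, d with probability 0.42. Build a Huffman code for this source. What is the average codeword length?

Repeatedly combine the two least-probable nodes; the expected code length is the sum of the merged weights.
merge 4/25 + 17/100 → 33/100
merge 1/4 + 33/100 → 29/50
merge 21/50 + 29/50 → 1
L = 33/100 + 29/50 + 1 = 191/100 = 1.91 bits/symbol.

1.91 bits/symbol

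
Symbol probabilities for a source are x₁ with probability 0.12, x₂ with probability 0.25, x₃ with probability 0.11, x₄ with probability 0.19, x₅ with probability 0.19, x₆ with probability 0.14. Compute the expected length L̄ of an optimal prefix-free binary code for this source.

Repeatedly combine the two least-probable nodes; the expected code length is the sum of the merged weights.
merge 11/100 + 3/25 → 23/100
merge 7/50 + 19/100 → 33/100
merge 19/100 + 23/100 → 21/50
merge 1/4 + 33/100 → 29/50
merge 21/50 + 29/50 → 1
L = 23/100 + 33/100 + 21/50 + 29/50 + 1 = 64/25 = 2.56 bits/symbol.

2.56 bits/symbol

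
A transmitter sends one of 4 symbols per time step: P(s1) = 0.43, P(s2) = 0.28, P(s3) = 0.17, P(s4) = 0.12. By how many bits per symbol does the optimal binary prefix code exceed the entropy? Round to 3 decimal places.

0.021 bits

Entropy H = −Σ p log₂ p ≈ 1.8394 bits.
Huffman merges: 3/25+17/100→29/100; 7/25+29/100→57/100; 43/100+57/100→1. L = 93/50 ≈ 1.8600.
L − H = 1.8600 − 1.8394 = 0.021 bits.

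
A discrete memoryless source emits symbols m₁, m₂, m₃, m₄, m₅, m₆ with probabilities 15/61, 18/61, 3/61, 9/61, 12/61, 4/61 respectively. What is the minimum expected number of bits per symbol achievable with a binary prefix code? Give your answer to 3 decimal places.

Repeatedly combine the two least-probable nodes; the expected code length is the sum of the merged weights.
merge 3/61 + 4/61 → 7/61
merge 7/61 + 9/61 → 16/61
merge 12/61 + 15/61 → 27/61
merge 16/61 + 18/61 → 34/61
merge 27/61 + 34/61 → 1
L = 7/61 + 16/61 + 27/61 + 34/61 + 1 = 145/61 ≈ 2.377 bits/symbol.

2.377 bits/symbol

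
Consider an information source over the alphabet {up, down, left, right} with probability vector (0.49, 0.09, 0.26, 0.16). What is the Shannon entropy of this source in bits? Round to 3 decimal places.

H = −Σ pᵢ log₂ pᵢ.
−0.49·log₂(0.49) = 0.5043
−0.09·log₂(0.09) = 0.3127
−0.26·log₂(0.26) = 0.5053
−0.16·log₂(0.16) = 0.4230
Sum ≈ 1.7452 → 1.745 bits.

1.745 bits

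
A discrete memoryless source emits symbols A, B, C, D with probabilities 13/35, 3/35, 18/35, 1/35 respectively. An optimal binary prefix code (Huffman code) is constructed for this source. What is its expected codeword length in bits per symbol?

1.6 bits/symbol

Repeatedly combine the two least-probable nodes; the expected code length is the sum of the merged weights.
merge 1/35 + 3/35 → 4/35
merge 4/35 + 13/35 → 17/35
merge 17/35 + 18/35 → 1
L = 4/35 + 17/35 + 1 = 8/5 = 1.6 bits/symbol.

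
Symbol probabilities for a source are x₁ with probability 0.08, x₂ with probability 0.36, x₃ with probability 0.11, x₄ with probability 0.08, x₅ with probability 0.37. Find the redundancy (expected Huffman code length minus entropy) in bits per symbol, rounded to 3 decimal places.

0.065 bits

Entropy H = −Σ p log₂ p ≈ 1.9946 bits.
Huffman merges: 2/25+2/25→4/25; 11/100+4/25→27/100; 27/100+9/25→63/100; 37/100+63/100→1. L = 103/50 ≈ 2.0600.
L − H = 2.0600 − 1.9946 = 0.065 bits.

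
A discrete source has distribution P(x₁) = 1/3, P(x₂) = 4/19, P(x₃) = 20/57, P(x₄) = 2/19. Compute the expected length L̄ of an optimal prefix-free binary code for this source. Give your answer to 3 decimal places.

1.965 bits/symbol

Repeatedly combine the two least-probable nodes; the expected code length is the sum of the merged weights.
merge 2/19 + 4/19 → 6/19
merge 6/19 + 1/3 → 37/57
merge 20/57 + 37/57 → 1
L = 6/19 + 37/57 + 1 = 112/57 ≈ 1.965 bits/symbol.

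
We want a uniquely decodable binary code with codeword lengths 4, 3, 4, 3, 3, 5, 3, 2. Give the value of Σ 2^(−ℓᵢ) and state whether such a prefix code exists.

0.90625; yes

With common denominator 2^5 = 32: Σ 2^(−ℓᵢ) = 2/32 + 4/32 + 2/32 + 4/32 + 4/32 + 1/32 + 4/32 + 8/32 = 29/32 = 0.90625.
Kraft's inequality requires Σ ≤ 1; here Σ = 0.90625 ≤ 1, so such a prefix code exists.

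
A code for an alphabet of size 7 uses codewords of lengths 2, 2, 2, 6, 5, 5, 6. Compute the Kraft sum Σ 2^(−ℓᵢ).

With common denominator 2^6 = 64: Σ 2^(−ℓᵢ) = 16/64 + 16/64 + 16/64 + 1/64 + 2/64 + 2/64 + 1/64 = 54/64 = 0.84375.

0.84375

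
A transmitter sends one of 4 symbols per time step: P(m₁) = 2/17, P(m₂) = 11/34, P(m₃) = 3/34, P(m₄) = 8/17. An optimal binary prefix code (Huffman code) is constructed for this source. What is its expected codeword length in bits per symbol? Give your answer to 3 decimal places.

1.735 bits/symbol

Repeatedly combine the two least-probable nodes; the expected code length is the sum of the merged weights.
merge 3/34 + 2/17 → 7/34
merge 7/34 + 11/34 → 9/17
merge 8/17 + 9/17 → 1
L = 7/34 + 9/17 + 1 = 59/34 ≈ 1.735 bits/symbol.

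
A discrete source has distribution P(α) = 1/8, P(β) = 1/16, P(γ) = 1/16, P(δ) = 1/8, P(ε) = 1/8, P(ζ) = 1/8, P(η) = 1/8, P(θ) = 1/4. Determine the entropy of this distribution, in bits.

2.875 bits

Each probability is a power of 1/2, so log₂(1/p) is an integer.
H = Σ p·log₂(1/p) = 1/8·3 + 1/16·4 + 1/16·4 + 1/8·3 + 1/8·3 + 1/8·3 + 1/8·3 + 1/4·2 = 2.875 bits.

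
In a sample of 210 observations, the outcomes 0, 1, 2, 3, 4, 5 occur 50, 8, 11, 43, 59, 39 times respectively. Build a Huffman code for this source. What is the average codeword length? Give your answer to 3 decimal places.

2.367 bits/symbol

Probabilities are the counts divided by 210.
Repeatedly combine the two least-probable nodes; the expected code length is the sum of the merged weights.
merge 4/105 + 11/210 → 19/210
merge 19/210 + 13/70 → 29/105
merge 43/210 + 5/21 → 31/70
merge 29/105 + 59/210 → 39/70
merge 31/70 + 39/70 → 1
L = 19/210 + 29/105 + 31/70 + 39/70 + 1 = 71/30 ≈ 2.367 bits/symbol.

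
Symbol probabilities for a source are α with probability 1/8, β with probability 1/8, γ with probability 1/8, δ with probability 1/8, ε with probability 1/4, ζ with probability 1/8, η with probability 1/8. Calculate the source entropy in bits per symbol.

2.75 bits

Each probability is a power of 1/2, so log₂(1/p) is an integer.
H = Σ p·log₂(1/p) = 1/8·3 + 1/8·3 + 1/8·3 + 1/8·3 + 1/4·2 + 1/8·3 + 1/8·3 = 2.75 bits.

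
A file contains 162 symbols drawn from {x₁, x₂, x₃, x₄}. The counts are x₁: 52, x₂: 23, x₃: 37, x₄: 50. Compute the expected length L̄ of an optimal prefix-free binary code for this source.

2 bits/symbol

Probabilities are the counts divided by 162.
Repeatedly combine the two least-probable nodes; the expected code length is the sum of the merged weights.
merge 23/162 + 37/162 → 10/27
merge 25/81 + 26/81 → 17/27
merge 10/27 + 17/27 → 1
L = 10/27 + 17/27 + 1 = 2 bits/symbol.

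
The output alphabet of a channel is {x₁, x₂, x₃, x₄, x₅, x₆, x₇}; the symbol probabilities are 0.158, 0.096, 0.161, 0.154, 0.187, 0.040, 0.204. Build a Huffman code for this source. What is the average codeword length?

2.745 bits/symbol

Repeatedly combine the two least-probable nodes; the expected code length is the sum of the merged weights.
merge 1/25 + 12/125 → 17/125
merge 17/125 + 77/500 → 29/100
merge 79/500 + 161/1000 → 319/1000
merge 187/1000 + 51/250 → 391/1000
merge 29/100 + 319/1000 → 609/1000
merge 391/1000 + 609/1000 → 1
L = 17/125 + 29/100 + 319/1000 + 391/1000 + 609/1000 + 1 = 549/200 = 2.745 bits/symbol.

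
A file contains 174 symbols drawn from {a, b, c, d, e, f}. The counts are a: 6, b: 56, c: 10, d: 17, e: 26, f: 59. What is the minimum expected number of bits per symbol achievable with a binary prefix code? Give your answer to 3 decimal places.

2.282 bits/symbol

Probabilities are the counts divided by 174.
Repeatedly combine the two least-probable nodes; the expected code length is the sum of the merged weights.
merge 1/29 + 5/87 → 8/87
merge 8/87 + 17/174 → 11/58
merge 13/87 + 11/58 → 59/174
merge 28/87 + 59/174 → 115/174
merge 59/174 + 115/174 → 1
L = 8/87 + 11/58 + 59/174 + 115/174 + 1 = 397/174 ≈ 2.282 bits/symbol.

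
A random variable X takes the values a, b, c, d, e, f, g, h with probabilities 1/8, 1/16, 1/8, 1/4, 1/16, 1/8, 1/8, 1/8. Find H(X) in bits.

Each probability is a power of 1/2, so log₂(1/p) is an integer.
H = Σ p·log₂(1/p) = 1/8·3 + 1/16·4 + 1/8·3 + 1/4·2 + 1/16·4 + 1/8·3 + 1/8·3 + 1/8·3 = 2.875 bits.

2.875 bits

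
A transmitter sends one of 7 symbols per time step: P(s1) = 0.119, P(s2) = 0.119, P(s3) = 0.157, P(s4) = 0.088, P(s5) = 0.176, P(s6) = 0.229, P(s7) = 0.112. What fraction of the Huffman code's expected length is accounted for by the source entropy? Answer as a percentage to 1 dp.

98.9%

Entropy H = −Σ p log₂ p ≈ 2.7407 bits.
Huffman merges: 11/125+14/125→1/5; 119/1000+119/1000→119/500; 157/1000+22/125→333/1000; 1/5+229/1000→429/1000; 119/500+333/1000→571/1000; 429/1000+571/1000→1. L = 2771/1000 ≈ 2.7710.
Efficiency = H/L = 2.7407/2.7710 = 98.9%.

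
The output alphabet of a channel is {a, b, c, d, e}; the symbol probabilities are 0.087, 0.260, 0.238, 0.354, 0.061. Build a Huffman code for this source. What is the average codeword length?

Repeatedly combine the two least-probable nodes; the expected code length is the sum of the merged weights.
merge 61/1000 + 87/1000 → 37/250
merge 37/250 + 119/500 → 193/500
merge 13/50 + 177/500 → 307/500
merge 193/500 + 307/500 → 1
L = 37/250 + 193/500 + 307/500 + 1 = 537/250 = 2.148 bits/symbol.

2.148 bits/symbol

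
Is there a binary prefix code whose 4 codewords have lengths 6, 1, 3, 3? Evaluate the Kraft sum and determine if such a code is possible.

0.765625; yes

With common denominator 2^6 = 64: Σ 2^(−ℓᵢ) = 1/64 + 32/64 + 8/64 + 8/64 = 49/64 = 0.765625.
Kraft's inequality requires Σ ≤ 1; here Σ = 0.765625 ≤ 1, so such a prefix code exists.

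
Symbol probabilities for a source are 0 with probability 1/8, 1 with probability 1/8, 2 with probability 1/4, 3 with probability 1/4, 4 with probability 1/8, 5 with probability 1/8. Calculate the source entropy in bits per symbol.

2.5 bits

Each probability is a power of 1/2, so log₂(1/p) is an integer.
H = Σ p·log₂(1/p) = 1/8·3 + 1/8·3 + 1/4·2 + 1/4·2 + 1/8·3 + 1/8·3 = 2.5 bits.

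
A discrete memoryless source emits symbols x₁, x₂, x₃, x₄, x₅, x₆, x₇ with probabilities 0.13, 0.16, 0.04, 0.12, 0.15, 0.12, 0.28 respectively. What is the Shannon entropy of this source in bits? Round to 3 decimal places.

H = −Σ pᵢ log₂ pᵢ.
−0.13·log₂(0.13) = 0.3826
−0.16·log₂(0.16) = 0.4230
−0.04·log₂(0.04) = 0.1858
−0.12·log₂(0.12) = 0.3671
−0.15·log₂(0.15) = 0.4105
−0.12·log₂(0.12) = 0.3671
−0.28·log₂(0.28) = 0.5142
Sum ≈ 2.6503 → 2.650 bits.

2.650 bits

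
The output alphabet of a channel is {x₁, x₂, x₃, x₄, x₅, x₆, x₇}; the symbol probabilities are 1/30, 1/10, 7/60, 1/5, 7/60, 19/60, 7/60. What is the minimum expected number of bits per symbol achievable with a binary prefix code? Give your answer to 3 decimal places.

2.617 bits/symbol

Repeatedly combine the two least-probable nodes; the expected code length is the sum of the merged weights.
merge 1/30 + 1/10 → 2/15
merge 7/60 + 7/60 → 7/30
merge 7/60 + 2/15 → 1/4
merge 1/5 + 7/30 → 13/30
merge 1/4 + 19/60 → 17/30
merge 13/30 + 17/30 → 1
L = 2/15 + 7/30 + 1/4 + 13/30 + 17/30 + 1 = 157/60 ≈ 2.617 bits/symbol.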